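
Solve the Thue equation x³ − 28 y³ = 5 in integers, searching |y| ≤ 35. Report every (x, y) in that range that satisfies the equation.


The equation is x³ - 28y³ = 5. For fixed y, x³ = 28·y³ + 5, so a solution requires the RHS to be a perfect cube.
Strategy: iterate y from -35 to 35, compute RHS = 28·y³ + 5, and check whether it is a (positive or negative) perfect cube.
Check small values of y:
  y = 0: RHS = 5 is not a perfect cube.
  y = 1: RHS = 33 is not a perfect cube.
  y = -1: RHS = -23 is not a perfect cube.
  y = 2: RHS = 229 is not a perfect cube.
  y = -2: RHS = -219 is not a perfect cube.
  y = 3: RHS = 761 is not a perfect cube.
  y = -3: RHS = -751 is not a perfect cube.
Continuing the search up to |y| = 35 finds no solutions either.
No (x, y) in the scanned range satisfies the equation.

No integer solutions with |y| ≤ 35.


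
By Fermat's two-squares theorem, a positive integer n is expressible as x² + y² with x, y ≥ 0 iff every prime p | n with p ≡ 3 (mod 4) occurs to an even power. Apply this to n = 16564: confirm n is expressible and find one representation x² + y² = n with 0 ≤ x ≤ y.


Step 1: Factor n = 16564 = 2^2 · 41 · 101.
Step 2: Check the mod-4 condition on each prime factor: 2 = 2 (special); 41 ≡ 1 (mod 4), exponent 1; 101 ≡ 1 (mod 4), exponent 1.
All primes ≡ 3 (mod 4) appear to even exponent (or don't appear), so by the two-squares theorem n IS expressible as a sum of two squares.
Step 3: Build a representation. Group n = k² · m with k = 2 and m = 41 · 101 = 4141 (a product of primes ≡ 1 (mod 4)); a representation of m scales to one of n via (k·x)² + (k·y)² = k²(x² + y²). Each prime p ≡ 1 (mod 4) is itself a sum of two squares; find a² by testing p − a² for a perfect square:
  41: 41 − 1² = 40, 41 − 2² = 37, 41 − 3² = 32, 41 − 4² = 25 = 5² ⇒ 41 = 4² + 5².
  101: 101 − 1² = 100 = 10² ⇒ 101 = 1² + 10².
  Combine using the Brahmagupta–Fibonacci identity (a² + b²)(c² + d²) = (ac − bd)² + (ad + bc)² = (ac + bd)² + (ad − bc)²:
  41 · 101 = 4141: from (4² + 5²)(1² + 10²), take (4·1 − 5·10, 4·10 + 5·1) = (4 − 50, 40 + 5) = (-46, 45); dropping signs (only squares matter) gives (46, 45); check 46² + 45² = 2116 + 2025 = 4141 ✓.
  Scale by k = 2: (2·46, 2·45) = (92, 90).
Step 4: Order so x ≤ y and verify: 90² + 92² = 8100 + 8464 = 16564 = n. ✓

n = 16564 = 90² + 92² (one valid representation with x ≤ y).


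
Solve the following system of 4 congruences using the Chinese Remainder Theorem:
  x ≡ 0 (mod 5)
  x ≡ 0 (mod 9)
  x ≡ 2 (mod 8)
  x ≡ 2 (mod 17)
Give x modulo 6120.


Product of moduli M = 5 · 9 · 8 · 17 = 6120.
Merge one congruence at a time:
  Start: x ≡ 0 (mod 5).
  Combine with x ≡ 0 (mod 9); new modulus lcm = 45.
    Write x = 0 + 5·t and substitute into x ≡ 0 (mod 9): 5·t ≡ 0 − 0 = 0 (mod 9).
    The inverse of 5 mod 9 is 2 (since 5·2 = 10 = 1·9 + 1), so t ≡ 2·0 = 0 ≡ 0 (mod 9).
    Then x = 0 + 5·0 = 0, valid modulo lcm(5, 9) = 45: x ≡ 0 (mod 45).
  Combine with x ≡ 2 (mod 8); new modulus lcm = 360.
    Write x = 0 + 45·t and substitute into x ≡ 2 (mod 8): 45·t ≡ 2 − 0 = 2 (mod 8).
    Reduce coefficients mod 8: 5·t ≡ 2 (mod 8).
    The inverse of 5 mod 8 is 5 (since 5·5 = 25 = 3·8 + 1), so t ≡ 5·2 = 10 ≡ 2 (mod 8).
    Then x = 0 + 45·2 = 90, valid modulo lcm(45, 8) = 360: x ≡ 90 (mod 360).
  Combine with x ≡ 2 (mod 17); new modulus lcm = 6120.
    Write x = 90 + 360·t and substitute into x ≡ 2 (mod 17): 360·t ≡ 2 − 90 = -88 (mod 17).
    Reduce coefficients mod 17: 3·t ≡ 14 (mod 17).
    The inverse of 3 mod 17 is 6 (since 3·6 = 18 = 1·17 + 1), so t ≡ 6·14 = 84 ≡ 16 (mod 17).
    Then x = 90 + 360·16 = 5850, valid modulo lcm(360, 17) = 6120: x ≡ 5850 (mod 6120).
Verify against each original: 5850 mod 5 = 0, 5850 mod 9 = 0, 5850 mod 8 = 2, 5850 mod 17 = 2.

x ≡ 5850 (mod 6120).


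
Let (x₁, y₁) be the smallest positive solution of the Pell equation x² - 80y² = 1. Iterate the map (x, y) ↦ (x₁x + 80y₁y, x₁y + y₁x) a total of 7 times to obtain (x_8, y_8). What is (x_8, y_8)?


Step 1: Find the fundamental solution (x₁, y₁) of x² - 80y² = 1.
  Expand √80 as a continued fraction. a₀ = ⌊√80⌋ = 8; iterate m_{k+1} = d_k·a_k − m_k, d_{k+1} = (80 − m_{k+1}²)/d_k, a_{k+1} = ⌊(a₀ + m_{k+1})/d_{k+1}⌋ (starting m₀ = 0, d₀ = 1), with convergents p_k = a_k·p_{k-1} + p_{k-2}, q_k = a_k·q_{k-1} + q_{k-2} (p₋₁ = 1, q₋₁ = 0):
  k = 0: a₀ = 8; p₀/q₀ = 8/1; p₀² − 80·q₀² = 64 − 80 = -16.
  k = 1: m = 8, d = 16, a = ⌊(8 + 8)/16⌋ = 1; p/q = (1·8 + 1)/(1·1 + 0) = 9/1; p² − 80·q² = 81 − 80 = 1.
  The first convergent with p² − 80·q² = 1 gives the fundamental solution (x₁, y₁) = (9, 1).
Step 2: Apply the recurrence (x_{n+1}, y_{n+1}) = (x₁x_n + 80y₁y_n, x₁y_n + y₁x_n) repeatedly.
  From (x_1, y_1) = (9, 1): x_2 = 9·9 + 80·1·1 = 161; y_2 = 9·1 + 1·9 = 18.
  From (x_2, y_2) = (161, 18): x_3 = 9·161 + 80·1·18 = 2889; y_3 = 9·18 + 1·161 = 323.
  From (x_3, y_3) = (2889, 323): x_4 = 9·2889 + 80·1·323 = 51841; y_4 = 9·323 + 1·2889 = 5796.
  From (x_4, y_4) = (51841, 5796): x_5 = 9·51841 + 80·1·5796 = 930249; y_5 = 9·5796 + 1·51841 = 104005.
  From (x_5, y_5) = (930249, 104005): x_6 = 9·930249 + 80·1·104005 = 16692641; y_6 = 9·104005 + 1·930249 = 1866294.
  From (x_6, y_6) = (16692641, 1866294): x_7 = 9·16692641 + 80·1·1866294 = 299537289; y_7 = 9·1866294 + 1·16692641 = 33489287.
  From (x_7, y_7) = (299537289, 33489287): x_8 = 9·299537289 + 80·1·33489287 = 5374978561; y_8 = 9·33489287 + 1·299537289 = 600940872.
Step 3: Verify x_8² - 80·y_8² = 28890394531209630721 - 28890394531209630720 = 1 (should be 1). ✓

(x_1, y_1) = (9, 1); (x_8, y_8) = (5374978561, 600940872).


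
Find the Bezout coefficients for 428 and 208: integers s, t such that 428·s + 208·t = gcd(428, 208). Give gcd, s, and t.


Euclidean algorithm on (428, 208) — divide until remainder is 0:
  428 = 2 · 208 + 12
  208 = 17 · 12 + 4
  12 = 3 · 4 + 0
gcd(428, 208) = 4.
Track Bezout coefficients alongside the remainders: start with r₀ = 428 = a·1 + b·0 (s = 1, t = 0) and r₁ = 208 = a·0 + b·1 (s = 0, t = 1); each new remainder r_{k+1} = r_{k-1} − q_k·r_k inherits s_{k+1} = s_{k-1} − q_k·s_k, t_{k+1} = t_{k-1} − q_k·t_k, so r_k = a·s_k + b·t_k at every step:
  q = 2: r = 12, s = 1 − 2·0 = 1, t = 0 − 2·1 = -2  (check: 428·1 + 208·(-2) = 12)
  q = 17: r = 4, s = 0 − 17·1 = -17, t = 1 − 17·(-2) = 35  (check: 428·(-17) + 208·35 = 4)
The row with r = 4 (the gcd) gives the Bezout coefficients s = -17, t = 35.
Result: 428 · (-17) + 208 · (35) = 4.

gcd(428, 208) = 4; s = -17, t = 35 (check: 428·(-17) + 208·35 = 4).


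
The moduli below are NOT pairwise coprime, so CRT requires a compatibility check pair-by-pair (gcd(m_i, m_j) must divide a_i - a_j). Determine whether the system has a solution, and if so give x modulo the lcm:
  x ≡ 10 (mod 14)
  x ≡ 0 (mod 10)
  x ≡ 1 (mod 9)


Moduli 14, 10, 9 are not pairwise coprime, so CRT works modulo lcm(m_i) when all pairwise compatibility conditions hold.
Pairwise compatibility: gcd(m_i, m_j) must divide a_i - a_j for every pair.
Merge one congruence at a time:
  Start: x ≡ 10 (mod 14).
  Combine with x ≡ 0 (mod 10): gcd(14, 10) = 2; 0 - 10 = -10, which IS divisible by 2, so compatible.
    Write x = 10 + 14·t and substitute into x ≡ 0 (mod 10): 14·t ≡ 0 − 10 = -10 (mod 10).
    Divide the congruence (and modulus) by g = 2: 7·t ≡ -5 (mod 5).
    Reduce coefficients mod 5: 2·t ≡ 0 (mod 5).
    The inverse of 2 mod 5 is 3 (since 2·3 = 6 = 1·5 + 1), so t ≡ 3·0 = 0 ≡ 0 (mod 5).
    Then x = 10 + 14·0 = 10, valid modulo lcm(14, 10) = 70: x ≡ 10 (mod 70).
  Combine with x ≡ 1 (mod 9): gcd(70, 9) = 1; 1 - 10 = -9, which IS divisible by 1, so compatible.
    Write x = 10 + 70·t and substitute into x ≡ 1 (mod 9): 70·t ≡ 1 − 10 = -9 (mod 9).
    Reduce coefficients mod 9: 7·t ≡ 0 (mod 9).
    The inverse of 7 mod 9 is 4 (since 7·4 = 28 = 3·9 + 1), so t ≡ 4·0 = 0 ≡ 0 (mod 9).
    Then x = 10 + 70·0 = 10, valid modulo lcm(70, 9) = 630: x ≡ 10 (mod 630).
Verify: 10 mod 14 = 10, 10 mod 10 = 0, 10 mod 9 = 1.

x ≡ 10 (mod 630).


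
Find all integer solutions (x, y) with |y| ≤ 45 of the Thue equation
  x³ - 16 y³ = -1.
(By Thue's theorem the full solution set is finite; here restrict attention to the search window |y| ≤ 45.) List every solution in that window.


The equation is x³ - 16y³ = -1. For fixed y, x³ = 16·y³ − 1, so a solution requires the RHS to be a perfect cube.
Strategy: iterate y from -45 to 45, compute RHS = 16·y³ − 1, and check whether it is a (positive or negative) perfect cube.
Check small values of y:
  y = 0: RHS = -1 = (-1)³ ⇒ x = -1 works.
  y = 1: RHS = 15 is not a perfect cube.
  y = -1: RHS = -17 is not a perfect cube.
  y = 2: RHS = 127 is not a perfect cube.
  y = -2: RHS = -129 is not a perfect cube.
  y = 3: RHS = 431 is not a perfect cube.
  y = -3: RHS = -433 is not a perfect cube.
Continuing the search up to |y| = 45 finds no further solutions beyond those listed.
Collected solutions: (-1, 0).

Solutions (with |y| ≤ 45): (-1, 0).


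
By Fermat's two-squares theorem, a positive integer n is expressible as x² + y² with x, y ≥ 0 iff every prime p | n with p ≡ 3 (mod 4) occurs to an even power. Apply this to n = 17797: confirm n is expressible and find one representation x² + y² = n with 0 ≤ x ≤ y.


Step 1: Factor n = 17797 = 13 · 37^2.
Step 2: Check the mod-4 condition on each prime factor: 13 ≡ 1 (mod 4), exponent 1; 37 ≡ 1 (mod 4), exponent 2.
All primes ≡ 3 (mod 4) appear to even exponent (or don't appear), so by the two-squares theorem n IS expressible as a sum of two squares.
Step 3: Build a representation. Here n = 13 · 37 · 37 is a product of primes ≡ 1 (mod 4). Each prime p ≡ 1 (mod 4) is itself a sum of two squares; find a² by testing p − a² for a perfect square:
  13: 13 − 1² = 12, 13 − 2² = 9 = 3² ⇒ 13 = 2² + 3².
  37: 37 − 1² = 36 = 6² ⇒ 37 = 1² + 6².
  Combine using the Brahmagupta–Fibonacci identity (a² + b²)(c² + d²) = (ac − bd)² + (ad + bc)² = (ac + bd)² + (ad − bc)²:
  13 · 37 = 481: from (2² + 3²)(1² + 6²), take (2·1 − 3·6, 2·6 + 3·1) = (2 − 18, 12 + 3) = (-16, 15); dropping signs (only squares matter) gives (16, 15); check 16² + 15² = 256 + 225 = 481 ✓.
  481 · 37 = 17797: from (16² + 15²)(1² + 6²), take (16·1 − 15·6, 16·6 + 15·1) = (16 − 90, 96 + 15) = (-74, 111); dropping signs (only squares matter) gives (74, 111); check 74² + 111² = 5476 + 12321 = 17797 ✓.
Step 4: Order so x ≤ y and verify: 74² + 111² = 5476 + 12321 = 17797 = n. ✓

n = 17797 = 74² + 111² (one valid representation with x ≤ y).


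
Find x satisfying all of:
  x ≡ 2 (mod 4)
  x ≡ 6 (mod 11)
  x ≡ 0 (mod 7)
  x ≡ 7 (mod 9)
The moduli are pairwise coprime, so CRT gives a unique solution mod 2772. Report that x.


Product of moduli M = 4 · 11 · 7 · 9 = 2772.
Merge one congruence at a time:
  Start: x ≡ 2 (mod 4).
  Combine with x ≡ 6 (mod 11); new modulus lcm = 44.
    Write x = 2 + 4·t and substitute into x ≡ 6 (mod 11): 4·t ≡ 6 − 2 = 4 (mod 11).
    The inverse of 4 mod 11 is 3 (since 4·3 = 12 = 1·11 + 1), so t ≡ 3·4 = 12 ≡ 1 (mod 11).
    Then x = 2 + 4·1 = 6, valid modulo lcm(4, 11) = 44: x ≡ 6 (mod 44).
  Combine with x ≡ 0 (mod 7); new modulus lcm = 308.
    Write x = 6 + 44·t and substitute into x ≡ 0 (mod 7): 44·t ≡ 0 − 6 = -6 (mod 7).
    Reduce coefficients mod 7: 2·t ≡ 1 (mod 7).
    The inverse of 2 mod 7 is 4 (since 2·4 = 8 = 1·7 + 1), so t ≡ 4·1 = 4 ≡ 4 (mod 7).
    Then x = 6 + 44·4 = 182, valid modulo lcm(44, 7) = 308: x ≡ 182 (mod 308).
  Combine with x ≡ 7 (mod 9); new modulus lcm = 2772.
    Write x = 182 + 308·t and substitute into x ≡ 7 (mod 9): 308·t ≡ 7 − 182 = -175 (mod 9).
    Reduce coefficients mod 9: 2·t ≡ 5 (mod 9).
    The inverse of 2 mod 9 is 5 (since 2·5 = 10 = 1·9 + 1), so t ≡ 5·5 = 25 ≡ 7 (mod 9).
    Then x = 182 + 308·7 = 2338, valid modulo lcm(308, 9) = 2772: x ≡ 2338 (mod 2772).
Verify against each original: 2338 mod 4 = 2, 2338 mod 11 = 6, 2338 mod 7 = 0, 2338 mod 9 = 7.

x ≡ 2338 (mod 2772).


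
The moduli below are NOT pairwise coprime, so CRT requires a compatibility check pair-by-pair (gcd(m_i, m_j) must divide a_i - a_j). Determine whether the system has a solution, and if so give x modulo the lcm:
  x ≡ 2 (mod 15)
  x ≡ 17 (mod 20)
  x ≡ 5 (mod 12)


Moduli 15, 20, 12 are not pairwise coprime, so CRT works modulo lcm(m_i) when all pairwise compatibility conditions hold.
Pairwise compatibility: gcd(m_i, m_j) must divide a_i - a_j for every pair.
Merge one congruence at a time:
  Start: x ≡ 2 (mod 15).
  Combine with x ≡ 17 (mod 20): gcd(15, 20) = 5; 17 - 2 = 15, which IS divisible by 5, so compatible.
    Write x = 2 + 15·t and substitute into x ≡ 17 (mod 20): 15·t ≡ 17 − 2 = 15 (mod 20).
    Divide the congruence (and modulus) by g = 5: 3·t ≡ 3 (mod 4).
    The inverse of 3 mod 4 is 3 (since 3·3 = 9 = 2·4 + 1), so t ≡ 3·3 = 9 ≡ 1 (mod 4).
    Then x = 2 + 15·1 = 17, valid modulo lcm(15, 20) = 60: x ≡ 17 (mod 60).
  Combine with x ≡ 5 (mod 12): gcd(60, 12) = 12; 5 - 17 = -12, which IS divisible by 12, so compatible.
    Write x = 17 + 60·t and substitute into x ≡ 5 (mod 12): 60·t ≡ 5 − 17 = -12 (mod 12).
    Divide the congruence (and modulus) by g = 12: 5·t ≡ -1 (mod 1).
    Modulo 1 every t works; take t = 0.
    Then x = 17 + 60·0 = 17, valid modulo lcm(60, 12) = 60: x ≡ 17 (mod 60).
Verify: 17 mod 15 = 2, 17 mod 20 = 17, 17 mod 12 = 5.

x ≡ 17 (mod 60).


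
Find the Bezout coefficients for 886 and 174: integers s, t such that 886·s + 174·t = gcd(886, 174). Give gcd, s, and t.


Euclidean algorithm on (886, 174) — divide until remainder is 0:
  886 = 5 · 174 + 16
  174 = 10 · 16 + 14
  16 = 1 · 14 + 2
  14 = 7 · 2 + 0
gcd(886, 174) = 2.
Track Bezout coefficients alongside the remainders: start with r₀ = 886 = a·1 + b·0 (s = 1, t = 0) and r₁ = 174 = a·0 + b·1 (s = 0, t = 1); each new remainder r_{k+1} = r_{k-1} − q_k·r_k inherits s_{k+1} = s_{k-1} − q_k·s_k, t_{k+1} = t_{k-1} − q_k·t_k, so r_k = a·s_k + b·t_k at every step:
  q = 5: r = 16, s = 1 − 5·0 = 1, t = 0 − 5·1 = -5  (check: 886·1 + 174·(-5) = 16)
  q = 10: r = 14, s = 0 − 10·1 = -10, t = 1 − 10·(-5) = 51  (check: 886·(-10) + 174·51 = 14)
  q = 1: r = 2, s = 1 − 1·(-10) = 11, t = -5 − 1·51 = -56  (check: 886·11 + 174·(-56) = 2)
The row with r = 2 (the gcd) gives the Bezout coefficients s = 11, t = -56.
Result: 886 · (11) + 174 · (-56) = 2.

gcd(886, 174) = 2; s = 11, t = -56 (check: 886·11 + 174·(-56) = 2).


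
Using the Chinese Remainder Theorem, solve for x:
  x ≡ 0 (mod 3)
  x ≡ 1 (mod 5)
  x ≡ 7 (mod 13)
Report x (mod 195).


Moduli 3, 5, 13 are pairwise coprime; by CRT there is a unique solution modulo M = 3 · 5 · 13 = 195.
Solve pairwise, accumulating the modulus:
  Start with x ≡ 0 (mod 3).
  Combine with x ≡ 1 (mod 5): since gcd(3, 5) = 1, we get a unique residue mod 15.
    Write x = 0 + 3·t and substitute into x ≡ 1 (mod 5): 3·t ≡ 1 − 0 = 1 (mod 5).
    The inverse of 3 mod 5 is 2 (since 3·2 = 6 = 1·5 + 1), so t ≡ 2·1 = 2 ≡ 2 (mod 5).
    Then x = 0 + 3·2 = 6, valid modulo lcm(3, 5) = 15: x ≡ 6 (mod 15).
  Combine with x ≡ 7 (mod 13): since gcd(15, 13) = 1, we get a unique residue mod 195.
    Write x = 6 + 15·t and substitute into x ≡ 7 (mod 13): 15·t ≡ 7 − 6 = 1 (mod 13).
    Reduce coefficients mod 13: 2·t ≡ 1 (mod 13).
    The inverse of 2 mod 13 is 7 (since 2·7 = 14 = 1·13 + 1), so t ≡ 7·1 = 7 ≡ 7 (mod 13).
    Then x = 6 + 15·7 = 111, valid modulo lcm(15, 13) = 195: x ≡ 111 (mod 195).
Verify: 111 mod 3 = 0 ✓, 111 mod 5 = 1 ✓, 111 mod 13 = 7 ✓.

x ≡ 111 (mod 195).


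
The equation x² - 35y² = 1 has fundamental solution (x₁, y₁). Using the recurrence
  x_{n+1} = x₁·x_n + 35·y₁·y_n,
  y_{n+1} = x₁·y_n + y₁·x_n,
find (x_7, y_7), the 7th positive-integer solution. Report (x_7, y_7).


Step 1: Find the fundamental solution (x₁, y₁) of x² - 35y² = 1.
  Expand √35 as a continued fraction. a₀ = ⌊√35⌋ = 5; iterate m_{k+1} = d_k·a_k − m_k, d_{k+1} = (35 − m_{k+1}²)/d_k, a_{k+1} = ⌊(a₀ + m_{k+1})/d_{k+1}⌋ (starting m₀ = 0, d₀ = 1), with convergents p_k = a_k·p_{k-1} + p_{k-2}, q_k = a_k·q_{k-1} + q_{k-2} (p₋₁ = 1, q₋₁ = 0):
  k = 0: a₀ = 5; p₀/q₀ = 5/1; p₀² − 35·q₀² = 25 − 35 = -10.
  k = 1: m = 5, d = 10, a = ⌊(5 + 5)/10⌋ = 1; p/q = (1·5 + 1)/(1·1 + 0) = 6/1; p² − 35·q² = 36 − 35 = 1.
  The first convergent with p² − 35·q² = 1 gives the fundamental solution (x₁, y₁) = (6, 1).
Step 2: Apply the recurrence (x_{n+1}, y_{n+1}) = (x₁x_n + 35y₁y_n, x₁y_n + y₁x_n) repeatedly.
  From (x_1, y_1) = (6, 1): x_2 = 6·6 + 35·1·1 = 71; y_2 = 6·1 + 1·6 = 12.
  From (x_2, y_2) = (71, 12): x_3 = 6·71 + 35·1·12 = 846; y_3 = 6·12 + 1·71 = 143.
  From (x_3, y_3) = (846, 143): x_4 = 6·846 + 35·1·143 = 10081; y_4 = 6·143 + 1·846 = 1704.
  From (x_4, y_4) = (10081, 1704): x_5 = 6·10081 + 35·1·1704 = 120126; y_5 = 6·1704 + 1·10081 = 20305.
  From (x_5, y_5) = (120126, 20305): x_6 = 6·120126 + 35·1·20305 = 1431431; y_6 = 6·20305 + 1·120126 = 241956.
  From (x_6, y_6) = (1431431, 241956): x_7 = 6·1431431 + 35·1·241956 = 17057046; y_7 = 6·241956 + 1·1431431 = 2883167.
Step 3: Verify x_7² - 35·y_7² = 290942818246116 - 290942818246115 = 1 (should be 1). ✓

(x_1, y_1) = (6, 1); (x_7, y_7) = (17057046, 2883167).


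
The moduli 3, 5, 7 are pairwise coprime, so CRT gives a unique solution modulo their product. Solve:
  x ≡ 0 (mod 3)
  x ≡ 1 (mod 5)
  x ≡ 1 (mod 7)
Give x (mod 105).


Moduli 3, 5, 7 are pairwise coprime; by CRT there is a unique solution modulo M = 3 · 5 · 7 = 105.
Solve pairwise, accumulating the modulus:
  Start with x ≡ 0 (mod 3).
  Combine with x ≡ 1 (mod 5): since gcd(3, 5) = 1, we get a unique residue mod 15.
    Write x = 0 + 3·t and substitute into x ≡ 1 (mod 5): 3·t ≡ 1 − 0 = 1 (mod 5).
    The inverse of 3 mod 5 is 2 (since 3·2 = 6 = 1·5 + 1), so t ≡ 2·1 = 2 ≡ 2 (mod 5).
    Then x = 0 + 3·2 = 6, valid modulo lcm(3, 5) = 15: x ≡ 6 (mod 15).
  Combine with x ≡ 1 (mod 7): since gcd(15, 7) = 1, we get a unique residue mod 105.
    Write x = 6 + 15·t and substitute into x ≡ 1 (mod 7): 15·t ≡ 1 − 6 = -5 (mod 7).
    Reduce coefficients mod 7: 1·t ≡ 2 (mod 7).
    So t ≡ 2 (mod 7).
    Then x = 6 + 15·2 = 36, valid modulo lcm(15, 7) = 105: x ≡ 36 (mod 105).
Verify: 36 mod 3 = 0 ✓, 36 mod 5 = 1 ✓, 36 mod 7 = 1 ✓.

x ≡ 36 (mod 105).


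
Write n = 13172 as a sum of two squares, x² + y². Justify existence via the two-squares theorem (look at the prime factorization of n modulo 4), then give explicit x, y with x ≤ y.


Step 1: Factor n = 13172 = 2^2 · 37 · 89.
Step 2: Check the mod-4 condition on each prime factor: 2 = 2 (special); 37 ≡ 1 (mod 4), exponent 1; 89 ≡ 1 (mod 4), exponent 1.
All primes ≡ 3 (mod 4) appear to even exponent (or don't appear), so by the two-squares theorem n IS expressible as a sum of two squares.
Step 3: Build a representation. Group n = k² · m with k = 2 and m = 37 · 89 = 3293 (a product of primes ≡ 1 (mod 4)); a representation of m scales to one of n via (k·x)² + (k·y)² = k²(x² + y²). Each prime p ≡ 1 (mod 4) is itself a sum of two squares; find a² by testing p − a² for a perfect square:
  37: 37 − 1² = 36 = 6² ⇒ 37 = 1² + 6².
  89: 89 − 1² = 88, 89 − 2² = 85, 89 − 3² = 80, 89 − 4² = 73, 89 − 5² = 64 = 8² ⇒ 89 = 5² + 8².
  Combine using the Brahmagupta–Fibonacci identity (a² + b²)(c² + d²) = (ac − bd)² + (ad + bc)² = (ac + bd)² + (ad − bc)²:
  37 · 89 = 3293: from (1² + 6²)(5² + 8²), take (1·5 − 6·8, 1·8 + 6·5) = (5 − 48, 8 + 30) = (-43, 38); dropping signs (only squares matter) gives (43, 38); check 43² + 38² = 1849 + 1444 = 3293 ✓.
  Scale by k = 2: (2·43, 2·38) = (86, 76).
Step 4: Order so x ≤ y and verify: 76² + 86² = 5776 + 7396 = 13172 = n. ✓

n = 13172 = 76² + 86² (one valid representation with x ≤ y).


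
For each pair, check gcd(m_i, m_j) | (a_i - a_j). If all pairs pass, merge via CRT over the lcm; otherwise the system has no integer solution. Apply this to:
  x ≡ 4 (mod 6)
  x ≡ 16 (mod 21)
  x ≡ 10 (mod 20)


Moduli 6, 21, 20 are not pairwise coprime, so CRT works modulo lcm(m_i) when all pairwise compatibility conditions hold.
Pairwise compatibility: gcd(m_i, m_j) must divide a_i - a_j for every pair.
Merge one congruence at a time:
  Start: x ≡ 4 (mod 6).
  Combine with x ≡ 16 (mod 21): gcd(6, 21) = 3; 16 - 4 = 12, which IS divisible by 3, so compatible.
    Write x = 4 + 6·t and substitute into x ≡ 16 (mod 21): 6·t ≡ 16 − 4 = 12 (mod 21).
    Divide the congruence (and modulus) by g = 3: 2·t ≡ 4 (mod 7).
    The inverse of 2 mod 7 is 4 (since 2·4 = 8 = 1·7 + 1), so t ≡ 4·4 = 16 ≡ 2 (mod 7).
    Then x = 4 + 6·2 = 16, valid modulo lcm(6, 21) = 42: x ≡ 16 (mod 42).
  Combine with x ≡ 10 (mod 20): gcd(42, 20) = 2; 10 - 16 = -6, which IS divisible by 2, so compatible.
    Write x = 16 + 42·t and substitute into x ≡ 10 (mod 20): 42·t ≡ 10 − 16 = -6 (mod 20).
    Divide the congruence (and modulus) by g = 2: 21·t ≡ -3 (mod 10).
    Reduce coefficients mod 10: 1·t ≡ 7 (mod 10).
    So t ≡ 7 (mod 10).
    Then x = 16 + 42·7 = 310, valid modulo lcm(42, 20) = 420: x ≡ 310 (mod 420).
Verify: 310 mod 6 = 4, 310 mod 21 = 16, 310 mod 20 = 10.

x ≡ 310 (mod 420).


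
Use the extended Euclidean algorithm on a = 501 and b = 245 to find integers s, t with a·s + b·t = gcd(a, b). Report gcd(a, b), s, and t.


Euclidean algorithm on (501, 245) — divide until remainder is 0:
  501 = 2 · 245 + 11
  245 = 22 · 11 + 3
  11 = 3 · 3 + 2
  3 = 1 · 2 + 1
  2 = 2 · 1 + 0
gcd(501, 245) = 1.
Track Bezout coefficients alongside the remainders: start with r₀ = 501 = a·1 + b·0 (s = 1, t = 0) and r₁ = 245 = a·0 + b·1 (s = 0, t = 1); each new remainder r_{k+1} = r_{k-1} − q_k·r_k inherits s_{k+1} = s_{k-1} − q_k·s_k, t_{k+1} = t_{k-1} − q_k·t_k, so r_k = a·s_k + b·t_k at every step:
  q = 2: r = 11, s = 1 − 2·0 = 1, t = 0 − 2·1 = -2  (check: 501·1 + 245·(-2) = 11)
  q = 22: r = 3, s = 0 − 22·1 = -22, t = 1 − 22·(-2) = 45  (check: 501·(-22) + 245·45 = 3)
  q = 3: r = 2, s = 1 − 3·(-22) = 67, t = -2 − 3·45 = -137  (check: 501·67 + 245·(-137) = 2)
  q = 1: r = 1, s = -22 − 1·67 = -89, t = 45 − 1·(-137) = 182  (check: 501·(-89) + 245·182 = 1)
The row with r = 1 (the gcd) gives the Bezout coefficients s = -89, t = 182.
Result: 501 · (-89) + 245 · (182) = 1.

gcd(501, 245) = 1; s = -89, t = 182 (check: 501·(-89) + 245·182 = 1).


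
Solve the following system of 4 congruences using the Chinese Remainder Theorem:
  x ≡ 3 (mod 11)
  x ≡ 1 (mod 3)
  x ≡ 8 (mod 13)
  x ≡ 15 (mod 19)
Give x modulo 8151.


Product of moduli M = 11 · 3 · 13 · 19 = 8151.
Merge one congruence at a time:
  Start: x ≡ 3 (mod 11).
  Combine with x ≡ 1 (mod 3); new modulus lcm = 33.
    Write x = 3 + 11·t and substitute into x ≡ 1 (mod 3): 11·t ≡ 1 − 3 = -2 (mod 3).
    Reduce coefficients mod 3: 2·t ≡ 1 (mod 3).
    The inverse of 2 mod 3 is 2 (since 2·2 = 4 = 1·3 + 1), so t ≡ 2·1 = 2 ≡ 2 (mod 3).
    Then x = 3 + 11·2 = 25, valid modulo lcm(11, 3) = 33: x ≡ 25 (mod 33).
  Combine with x ≡ 8 (mod 13); new modulus lcm = 429.
    Write x = 25 + 33·t and substitute into x ≡ 8 (mod 13): 33·t ≡ 8 − 25 = -17 (mod 13).
    Reduce coefficients mod 13: 7·t ≡ 9 (mod 13).
    The inverse of 7 mod 13 is 2 (since 7·2 = 14 = 1·13 + 1), so t ≡ 2·9 = 18 ≡ 5 (mod 13).
    Then x = 25 + 33·5 = 190, valid modulo lcm(33, 13) = 429: x ≡ 190 (mod 429).
  Combine with x ≡ 15 (mod 19); new modulus lcm = 8151.
    Write x = 190 + 429·t and substitute into x ≡ 15 (mod 19): 429·t ≡ 15 − 190 = -175 (mod 19).
    Reduce coefficients mod 19: 11·t ≡ 15 (mod 19).
    The inverse of 11 mod 19 is 7 (since 11·7 = 77 = 4·19 + 1), so t ≡ 7·15 = 105 ≡ 10 (mod 19).
    Then x = 190 + 429·10 = 4480, valid modulo lcm(429, 19) = 8151: x ≡ 4480 (mod 8151).
Verify against each original: 4480 mod 11 = 3, 4480 mod 3 = 1, 4480 mod 13 = 8, 4480 mod 19 = 15.

x ≡ 4480 (mod 8151).


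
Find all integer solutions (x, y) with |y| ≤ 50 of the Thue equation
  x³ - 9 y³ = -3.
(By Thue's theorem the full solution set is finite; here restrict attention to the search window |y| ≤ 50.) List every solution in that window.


The equation is x³ - 9y³ = -3. For fixed y, x³ = 9·y³ − 3, so a solution requires the RHS to be a perfect cube.
Strategy: iterate y from -50 to 50, compute RHS = 9·y³ − 3, and check whether it is a (positive or negative) perfect cube.
Check small values of y:
  y = 0: RHS = -3 is not a perfect cube.
  y = 1: RHS = 6 is not a perfect cube.
  y = -1: RHS = -12 is not a perfect cube.
  y = 2: RHS = 69 is not a perfect cube.
  y = -2: RHS = -75 is not a perfect cube.
  y = 3: RHS = 240 is not a perfect cube.
  y = -3: RHS = -246 is not a perfect cube.
Continuing the search up to |y| = 50 finds no solutions either.
No (x, y) in the scanned range satisfies the equation.

No integer solutions with |y| ≤ 50.


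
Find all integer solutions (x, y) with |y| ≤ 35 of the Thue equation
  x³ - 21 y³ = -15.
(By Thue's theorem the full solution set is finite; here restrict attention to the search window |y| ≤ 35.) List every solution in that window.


The equation is x³ - 21y³ = -15. For fixed y, x³ = 21·y³ − 15, so a solution requires the RHS to be a perfect cube.
Strategy: iterate y from -35 to 35, compute RHS = 21·y³ − 15, and check whether it is a (positive or negative) perfect cube.
Check small values of y:
  y = 0: RHS = -15 is not a perfect cube.
  y = 1: RHS = 6 is not a perfect cube.
  y = -1: RHS = -36 is not a perfect cube.
  y = 2: RHS = 153 is not a perfect cube.
  y = -2: RHS = -183 is not a perfect cube.
  y = 3: RHS = 552 is not a perfect cube.
  y = -3: RHS = -582 is not a perfect cube.
Continuing the search up to |y| = 35 finds no solutions either.
No (x, y) in the scanned range satisfies the equation.

No integer solutions with |y| ≤ 35.


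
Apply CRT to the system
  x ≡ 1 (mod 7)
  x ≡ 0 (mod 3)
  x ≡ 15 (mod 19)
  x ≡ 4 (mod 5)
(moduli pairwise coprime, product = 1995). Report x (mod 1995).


Product of moduli M = 7 · 3 · 19 · 5 = 1995.
Merge one congruence at a time:
  Start: x ≡ 1 (mod 7).
  Combine with x ≡ 0 (mod 3); new modulus lcm = 21.
    Write x = 1 + 7·t and substitute into x ≡ 0 (mod 3): 7·t ≡ 0 − 1 = -1 (mod 3).
    Reduce coefficients mod 3: 1·t ≡ 2 (mod 3).
    So t ≡ 2 (mod 3).
    Then x = 1 + 7·2 = 15, valid modulo lcm(7, 3) = 21: x ≡ 15 (mod 21).
  Combine with x ≡ 15 (mod 19); new modulus lcm = 399.
    Write x = 15 + 21·t and substitute into x ≡ 15 (mod 19): 21·t ≡ 15 − 15 = 0 (mod 19).
    Reduce coefficients mod 19: 2·t ≡ 0 (mod 19).
    The inverse of 2 mod 19 is 10 (since 2·10 = 20 = 1·19 + 1), so t ≡ 10·0 = 0 ≡ 0 (mod 19).
    Then x = 15 + 21·0 = 15, valid modulo lcm(21, 19) = 399: x ≡ 15 (mod 399).
  Combine with x ≡ 4 (mod 5); new modulus lcm = 1995.
    Write x = 15 + 399·t and substitute into x ≡ 4 (mod 5): 399·t ≡ 4 − 15 = -11 (mod 5).
    Reduce coefficients mod 5: 4·t ≡ 4 (mod 5).
    The inverse of 4 mod 5 is 4 (since 4·4 = 16 = 3·5 + 1), so t ≡ 4·4 = 16 ≡ 1 (mod 5).
    Then x = 15 + 399·1 = 414, valid modulo lcm(399, 5) = 1995: x ≡ 414 (mod 1995).
Verify against each original: 414 mod 7 = 1, 414 mod 3 = 0, 414 mod 19 = 15, 414 mod 5 = 4.

x ≡ 414 (mod 1995).


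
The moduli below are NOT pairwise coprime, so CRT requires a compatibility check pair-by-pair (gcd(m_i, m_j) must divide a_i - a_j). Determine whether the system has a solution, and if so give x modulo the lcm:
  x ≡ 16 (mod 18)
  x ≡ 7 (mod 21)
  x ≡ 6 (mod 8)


Moduli 18, 21, 8 are not pairwise coprime, so CRT works modulo lcm(m_i) when all pairwise compatibility conditions hold.
Pairwise compatibility: gcd(m_i, m_j) must divide a_i - a_j for every pair.
Merge one congruence at a time:
  Start: x ≡ 16 (mod 18).
  Combine with x ≡ 7 (mod 21): gcd(18, 21) = 3; 7 - 16 = -9, which IS divisible by 3, so compatible.
    Write x = 16 + 18·t and substitute into x ≡ 7 (mod 21): 18·t ≡ 7 − 16 = -9 (mod 21).
    Divide the congruence (and modulus) by g = 3: 6·t ≡ -3 (mod 7).
    Reduce coefficients mod 7: 6·t ≡ 4 (mod 7).
    The inverse of 6 mod 7 is 6 (since 6·6 = 36 = 5·7 + 1), so t ≡ 6·4 = 24 ≡ 3 (mod 7).
    Then x = 16 + 18·3 = 70, valid modulo lcm(18, 21) = 126: x ≡ 70 (mod 126).
  Combine with x ≡ 6 (mod 8): gcd(126, 8) = 2; 6 - 70 = -64, which IS divisible by 2, so compatible.
    Write x = 70 + 126·t and substitute into x ≡ 6 (mod 8): 126·t ≡ 6 − 70 = -64 (mod 8).
    Divide the congruence (and modulus) by g = 2: 63·t ≡ -32 (mod 4).
    Reduce coefficients mod 4: 3·t ≡ 0 (mod 4).
    The inverse of 3 mod 4 is 3 (since 3·3 = 9 = 2·4 + 1), so t ≡ 3·0 = 0 ≡ 0 (mod 4).
    Then x = 70 + 126·0 = 70, valid modulo lcm(126, 8) = 504: x ≡ 70 (mod 504).
Verify: 70 mod 18 = 16, 70 mod 21 = 7, 70 mod 8 = 6.

x ≡ 70 (mod 504).


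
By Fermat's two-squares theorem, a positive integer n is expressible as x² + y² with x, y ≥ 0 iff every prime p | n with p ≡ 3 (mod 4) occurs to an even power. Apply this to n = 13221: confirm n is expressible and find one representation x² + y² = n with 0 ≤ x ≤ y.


Step 1: Factor n = 13221 = 3^2 · 13 · 113.
Step 2: Check the mod-4 condition on each prime factor: 3 ≡ 3 (mod 4), exponent 2 (must be even); 13 ≡ 1 (mod 4), exponent 1; 113 ≡ 1 (mod 4), exponent 1.
All primes ≡ 3 (mod 4) appear to even exponent (or don't appear), so by the two-squares theorem n IS expressible as a sum of two squares.
Step 3: Build a representation. Group n = k² · m with k = 3 and m = 13 · 113 = 1469 (a product of primes ≡ 1 (mod 4)); a representation of m scales to one of n via (k·x)² + (k·y)² = k²(x² + y²). Each prime p ≡ 1 (mod 4) is itself a sum of two squares; find a² by testing p − a² for a perfect square:
  13: 13 − 1² = 12, 13 − 2² = 9 = 3² ⇒ 13 = 2² + 3².
  113: 113 − 1² = 112, 113 − 2² = 109, 113 − 3² = 104, 113 − 4² = 97, 113 − 5² = 88, 113 − 6² = 77, 113 − 7² = 64 = 8² ⇒ 113 = 7² + 8².
  Combine using the Brahmagupta–Fibonacci identity (a² + b²)(c² + d²) = (ac − bd)² + (ad + bc)² = (ac + bd)² + (ad − bc)²:
  13 · 113 = 1469: from (2² + 3²)(7² + 8²), take (2·7 − 3·8, 2·8 + 3·7) = (14 − 24, 16 + 21) = (-10, 37); dropping signs (only squares matter) gives (10, 37); check 10² + 37² = 100 + 1369 = 1469 ✓.
  Scale by k = 3: (3·10, 3·37) = (30, 111).
Step 4: Order so x ≤ y and verify: 30² + 111² = 900 + 12321 = 13221 = n. ✓

n = 13221 = 30² + 111² (one valid representation with x ≤ y).


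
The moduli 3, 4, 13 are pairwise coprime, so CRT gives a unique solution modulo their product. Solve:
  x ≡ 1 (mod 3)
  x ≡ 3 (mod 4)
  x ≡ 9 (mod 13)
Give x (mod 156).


Moduli 3, 4, 13 are pairwise coprime; by CRT there is a unique solution modulo M = 3 · 4 · 13 = 156.
Solve pairwise, accumulating the modulus:
  Start with x ≡ 1 (mod 3).
  Combine with x ≡ 3 (mod 4): since gcd(3, 4) = 1, we get a unique residue mod 12.
    Write x = 1 + 3·t and substitute into x ≡ 3 (mod 4): 3·t ≡ 3 − 1 = 2 (mod 4).
    The inverse of 3 mod 4 is 3 (since 3·3 = 9 = 2·4 + 1), so t ≡ 3·2 = 6 ≡ 2 (mod 4).
    Then x = 1 + 3·2 = 7, valid modulo lcm(3, 4) = 12: x ≡ 7 (mod 12).
  Combine with x ≡ 9 (mod 13): since gcd(12, 13) = 1, we get a unique residue mod 156.
    Write x = 7 + 12·t and substitute into x ≡ 9 (mod 13): 12·t ≡ 9 − 7 = 2 (mod 13).
    The inverse of 12 mod 13 is 12 (since 12·12 = 144 = 11·13 + 1), so t ≡ 12·2 = 24 ≡ 11 (mod 13).
    Then x = 7 + 12·11 = 139, valid modulo lcm(12, 13) = 156: x ≡ 139 (mod 156).
Verify: 139 mod 3 = 1 ✓, 139 mod 4 = 3 ✓, 139 mod 13 = 9 ✓.

x ≡ 139 (mod 156).


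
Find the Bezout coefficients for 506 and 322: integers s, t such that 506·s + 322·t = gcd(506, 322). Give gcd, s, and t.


Euclidean algorithm on (506, 322) — divide until remainder is 0:
  506 = 1 · 322 + 184
  322 = 1 · 184 + 138
  184 = 1 · 138 + 46
  138 = 3 · 46 + 0
gcd(506, 322) = 46.
Track Bezout coefficients alongside the remainders: start with r₀ = 506 = a·1 + b·0 (s = 1, t = 0) and r₁ = 322 = a·0 + b·1 (s = 0, t = 1); each new remainder r_{k+1} = r_{k-1} − q_k·r_k inherits s_{k+1} = s_{k-1} − q_k·s_k, t_{k+1} = t_{k-1} − q_k·t_k, so r_k = a·s_k + b·t_k at every step:
  q = 1: r = 184, s = 1 − 1·0 = 1, t = 0 − 1·1 = -1  (check: 506·1 + 322·(-1) = 184)
  q = 1: r = 138, s = 0 − 1·1 = -1, t = 1 − 1·(-1) = 2  (check: 506·(-1) + 322·2 = 138)
  q = 1: r = 46, s = 1 − 1·(-1) = 2, t = -1 − 1·2 = -3  (check: 506·2 + 322·(-3) = 46)
The row with r = 46 (the gcd) gives the Bezout coefficients s = 2, t = -3.
Result: 506 · (2) + 322 · (-3) = 46.

gcd(506, 322) = 46; s = 2, t = -3 (check: 506·2 + 322·(-3) = 46).


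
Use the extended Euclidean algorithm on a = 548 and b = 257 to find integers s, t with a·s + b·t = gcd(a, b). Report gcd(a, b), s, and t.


Euclidean algorithm on (548, 257) — divide until remainder is 0:
  548 = 2 · 257 + 34
  257 = 7 · 34 + 19
  34 = 1 · 19 + 15
  19 = 1 · 15 + 4
  15 = 3 · 4 + 3
  4 = 1 · 3 + 1
  3 = 3 · 1 + 0
gcd(548, 257) = 1.
Track Bezout coefficients alongside the remainders: start with r₀ = 548 = a·1 + b·0 (s = 1, t = 0) and r₁ = 257 = a·0 + b·1 (s = 0, t = 1); each new remainder r_{k+1} = r_{k-1} − q_k·r_k inherits s_{k+1} = s_{k-1} − q_k·s_k, t_{k+1} = t_{k-1} − q_k·t_k, so r_k = a·s_k + b·t_k at every step:
  q = 2: r = 34, s = 1 − 2·0 = 1, t = 0 − 2·1 = -2  (check: 548·1 + 257·(-2) = 34)
  q = 7: r = 19, s = 0 − 7·1 = -7, t = 1 − 7·(-2) = 15  (check: 548·(-7) + 257·15 = 19)
  q = 1: r = 15, s = 1 − 1·(-7) = 8, t = -2 − 1·15 = -17  (check: 548·8 + 257·(-17) = 15)
  q = 1: r = 4, s = -7 − 1·8 = -15, t = 15 − 1·(-17) = 32  (check: 548·(-15) + 257·32 = 4)
  q = 3: r = 3, s = 8 − 3·(-15) = 53, t = -17 − 3·32 = -113  (check: 548·53 + 257·(-113) = 3)
  q = 1: r = 1, s = -15 − 1·53 = -68, t = 32 − 1·(-113) = 145  (check: 548·(-68) + 257·145 = 1)
The row with r = 1 (the gcd) gives the Bezout coefficients s = -68, t = 145.
Result: 548 · (-68) + 257 · (145) = 1.

gcd(548, 257) = 1; s = -68, t = 145 (check: 548·(-68) + 257·145 = 1).


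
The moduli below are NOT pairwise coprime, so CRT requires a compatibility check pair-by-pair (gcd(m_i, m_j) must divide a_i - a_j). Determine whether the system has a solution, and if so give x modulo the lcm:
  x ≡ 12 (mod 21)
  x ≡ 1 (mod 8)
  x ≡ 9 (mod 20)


Moduli 21, 8, 20 are not pairwise coprime, so CRT works modulo lcm(m_i) when all pairwise compatibility conditions hold.
Pairwise compatibility: gcd(m_i, m_j) must divide a_i - a_j for every pair.
Merge one congruence at a time:
  Start: x ≡ 12 (mod 21).
  Combine with x ≡ 1 (mod 8): gcd(21, 8) = 1; 1 - 12 = -11, which IS divisible by 1, so compatible.
    Write x = 12 + 21·t and substitute into x ≡ 1 (mod 8): 21·t ≡ 1 − 12 = -11 (mod 8).
    Reduce coefficients mod 8: 5·t ≡ 5 (mod 8).
    The inverse of 5 mod 8 is 5 (since 5·5 = 25 = 3·8 + 1), so t ≡ 5·5 = 25 ≡ 1 (mod 8).
    Then x = 12 + 21·1 = 33, valid modulo lcm(21, 8) = 168: x ≡ 33 (mod 168).
  Combine with x ≡ 9 (mod 20): gcd(168, 20) = 4; 9 - 33 = -24, which IS divisible by 4, so compatible.
    Write x = 33 + 168·t and substitute into x ≡ 9 (mod 20): 168·t ≡ 9 − 33 = -24 (mod 20).
    Divide the congruence (and modulus) by g = 4: 42·t ≡ -6 (mod 5).
    Reduce coefficients mod 5: 2·t ≡ 4 (mod 5).
    The inverse of 2 mod 5 is 3 (since 2·3 = 6 = 1·5 + 1), so t ≡ 3·4 = 12 ≡ 2 (mod 5).
    Then x = 33 + 168·2 = 369, valid modulo lcm(168, 20) = 840: x ≡ 369 (mod 840).
Verify: 369 mod 21 = 12, 369 mod 8 = 1, 369 mod 20 = 9.

x ≡ 369 (mod 840).


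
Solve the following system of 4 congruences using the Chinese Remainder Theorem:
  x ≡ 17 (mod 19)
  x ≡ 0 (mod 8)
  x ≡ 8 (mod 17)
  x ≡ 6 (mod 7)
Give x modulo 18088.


Product of moduli M = 19 · 8 · 17 · 7 = 18088.
Merge one congruence at a time:
  Start: x ≡ 17 (mod 19).
  Combine with x ≡ 0 (mod 8); new modulus lcm = 152.
    Write x = 17 + 19·t and substitute into x ≡ 0 (mod 8): 19·t ≡ 0 − 17 = -17 (mod 8).
    Reduce coefficients mod 8: 3·t ≡ 7 (mod 8).
    The inverse of 3 mod 8 is 3 (since 3·3 = 9 = 1·8 + 1), so t ≡ 3·7 = 21 ≡ 5 (mod 8).
    Then x = 17 + 19·5 = 112, valid modulo lcm(19, 8) = 152: x ≡ 112 (mod 152).
  Combine with x ≡ 8 (mod 17); new modulus lcm = 2584.
    Write x = 112 + 152·t and substitute into x ≡ 8 (mod 17): 152·t ≡ 8 − 112 = -104 (mod 17).
    Reduce coefficients mod 17: 16·t ≡ 15 (mod 17).
    The inverse of 16 mod 17 is 16 (since 16·16 = 256 = 15·17 + 1), so t ≡ 16·15 = 240 ≡ 2 (mod 17).
    Then x = 112 + 152·2 = 416, valid modulo lcm(152, 17) = 2584: x ≡ 416 (mod 2584).
  Combine with x ≡ 6 (mod 7); new modulus lcm = 18088.
    Write x = 416 + 2584·t and substitute into x ≡ 6 (mod 7): 2584·t ≡ 6 − 416 = -410 (mod 7).
    Reduce coefficients mod 7: 1·t ≡ 3 (mod 7).
    So t ≡ 3 (mod 7).
    Then x = 416 + 2584·3 = 8168, valid modulo lcm(2584, 7) = 18088: x ≡ 8168 (mod 18088).
Verify against each original: 8168 mod 19 = 17, 8168 mod 8 = 0, 8168 mod 17 = 8, 8168 mod 7 = 6.

x ≡ 8168 (mod 18088).


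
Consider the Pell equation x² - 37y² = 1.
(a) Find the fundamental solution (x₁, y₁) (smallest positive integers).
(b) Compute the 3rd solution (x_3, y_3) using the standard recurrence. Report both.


Step 1: Find the fundamental solution (x₁, y₁) of x² - 37y² = 1.
  Expand √37 as a continued fraction. a₀ = ⌊√37⌋ = 6; iterate m_{k+1} = d_k·a_k − m_k, d_{k+1} = (37 − m_{k+1}²)/d_k, a_{k+1} = ⌊(a₀ + m_{k+1})/d_{k+1}⌋ (starting m₀ = 0, d₀ = 1), with convergents p_k = a_k·p_{k-1} + p_{k-2}, q_k = a_k·q_{k-1} + q_{k-2} (p₋₁ = 1, q₋₁ = 0):
  k = 0: a₀ = 6; p₀/q₀ = 6/1; p₀² − 37·q₀² = 36 − 37 = -1.
  k = 1: m = 6, d = 1, a = ⌊(6 + 6)/1⌋ = 12; p/q = (12·6 + 1)/(12·1 + 0) = 73/12; p² − 37·q² = 5329 − 5328 = 1.
  The first convergent with p² − 37·q² = 1 gives the fundamental solution (x₁, y₁) = (73, 12).
Step 2: Apply the recurrence (x_{n+1}, y_{n+1}) = (x₁x_n + 37y₁y_n, x₁y_n + y₁x_n) repeatedly.
  From (x_1, y_1) = (73, 12): x_2 = 73·73 + 37·12·12 = 10657; y_2 = 73·12 + 12·73 = 1752.
  From (x_2, y_2) = (10657, 1752): x_3 = 73·10657 + 37·12·1752 = 1555849; y_3 = 73·1752 + 12·10657 = 255780.
Step 3: Verify x_3² - 37·y_3² = 2420666110801 - 2420666110800 = 1 (should be 1). ✓

(x_1, y_1) = (73, 12); (x_3, y_3) = (1555849, 255780).


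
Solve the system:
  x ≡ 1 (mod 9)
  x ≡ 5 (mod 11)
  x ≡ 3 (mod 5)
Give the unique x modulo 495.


Moduli 9, 11, 5 are pairwise coprime; by CRT there is a unique solution modulo M = 9 · 11 · 5 = 495.
Solve pairwise, accumulating the modulus:
  Start with x ≡ 1 (mod 9).
  Combine with x ≡ 5 (mod 11): since gcd(9, 11) = 1, we get a unique residue mod 99.
    Write x = 1 + 9·t and substitute into x ≡ 5 (mod 11): 9·t ≡ 5 − 1 = 4 (mod 11).
    The inverse of 9 mod 11 is 5 (since 9·5 = 45 = 4·11 + 1), so t ≡ 5·4 = 20 ≡ 9 (mod 11).
    Then x = 1 + 9·9 = 82, valid modulo lcm(9, 11) = 99: x ≡ 82 (mod 99).
  Combine with x ≡ 3 (mod 5): since gcd(99, 5) = 1, we get a unique residue mod 495.
    Write x = 82 + 99·t and substitute into x ≡ 3 (mod 5): 99·t ≡ 3 − 82 = -79 (mod 5).
    Reduce coefficients mod 5: 4·t ≡ 1 (mod 5).
    The inverse of 4 mod 5 is 4 (since 4·4 = 16 = 3·5 + 1), so t ≡ 4·1 = 4 ≡ 4 (mod 5).
    Then x = 82 + 99·4 = 478, valid modulo lcm(99, 5) = 495: x ≡ 478 (mod 495).
Verify: 478 mod 9 = 1 ✓, 478 mod 11 = 5 ✓, 478 mod 5 = 3 ✓.

x ≡ 478 (mod 495).
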